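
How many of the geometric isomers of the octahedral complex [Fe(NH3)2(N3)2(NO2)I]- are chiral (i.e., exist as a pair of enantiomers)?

The six octahedral sites form three mutually perpendicular trans pairs.
There are 6 geometric isomers: NH3 cis, N3 cis (3 arrangements, 2 chiral); NH3 trans, N3 cis; NH3 cis, N3 trans; NH3 trans, N3 trans.
Of these, 2 lack any improper symmetry element and so occur as enantiomeric pairs, giving 6 + 2 = 8 stereoisomers in total.

2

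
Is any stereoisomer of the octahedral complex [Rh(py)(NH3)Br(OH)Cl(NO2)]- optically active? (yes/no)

yes

Exhaustive case analysis gives 15 geometric isomers.
Of these, 15 lack any improper symmetry element and so occur as enantiomeric pairs, giving 15 + 15 = 30 stereoisomers in total.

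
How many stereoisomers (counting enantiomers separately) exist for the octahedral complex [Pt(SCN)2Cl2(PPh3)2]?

An octahedron has six vertices in three trans pairs; every non-trans pair is cis.
The distinct arrangements are (5 in all): SCN trans, Cl trans, PPh3 trans; SCN cis, Cl trans, PPh3 cis; SCN trans, Cl cis, PPh3 cis; SCN cis, Cl cis, PPh3 cis (chiral); SCN cis, Cl cis, PPh3 trans.
One of these lacks any improper symmetry element and so occurs as an enantiomeric pair, giving 5 + 1 = 6 stereoisomers in total.

6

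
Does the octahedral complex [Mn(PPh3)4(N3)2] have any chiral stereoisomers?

The six octahedral sites form three mutually perpendicular trans pairs.
The distinct arrangements are (2 in all): N3 trans; N3 cis.
Each arrangement has an internal mirror plane or centre of symmetry, so none is chiral.

no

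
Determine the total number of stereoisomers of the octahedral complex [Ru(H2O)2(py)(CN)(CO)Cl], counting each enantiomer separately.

15

In an octahedral complex each vertex has one trans partner and four cis neighbours.
Systematic enumeration (placing each ligand type in turn and discarding arrangements equivalent by rotation or reflection) gives 9 geometric isomers.
Of these, 6 lack any improper symmetry element and so occur as enantiomeric pairs, giving 9 + 6 = 15 stereoisomers in total.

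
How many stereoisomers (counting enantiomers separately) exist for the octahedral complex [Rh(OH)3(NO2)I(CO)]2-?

In an octahedral complex each vertex has one trans partner and four cis neighbours.
Working through the distinct placements yields 4 geometric isomers: OH mer (3 arrangements); OH fac (chiral).
One of these lacks any improper symmetry element and so occurs as an enantiomeric pair, giving 4 + 1 = 5 stereoisomers in total.

5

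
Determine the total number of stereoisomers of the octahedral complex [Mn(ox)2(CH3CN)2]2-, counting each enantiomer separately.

3

The six octahedral sites form three mutually perpendicular trans pairs.
Each ox is bidentate and must span two cis positions.
The distinct arrangements are (2 in all): CH3CN trans; CH3CN cis (chiral).
One of these lacks any improper symmetry element and so occurs as an enantiomeric pair, giving 2 + 1 = 3 stereoisomers in total.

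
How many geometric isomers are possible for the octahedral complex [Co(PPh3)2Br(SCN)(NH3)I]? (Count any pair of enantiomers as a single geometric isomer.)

9

An octahedron has six vertices in three trans pairs; every non-trans pair is cis.
Exhaustive case analysis gives 9 geometric isomers.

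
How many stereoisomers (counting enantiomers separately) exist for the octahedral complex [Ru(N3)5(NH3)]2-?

In an octahedral complex each vertex has one trans partner and four cis neighbours.
Only one geometric arrangement is possible.

1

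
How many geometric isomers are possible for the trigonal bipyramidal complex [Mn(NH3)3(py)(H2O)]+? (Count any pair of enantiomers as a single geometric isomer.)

A trigonal bipyramid has two axial and three equatorial sites, which are chemically inequivalent.
Working through the distinct placements yields 4 geometric isomers: py equatorial, H2O axial; py axial, H2O axial; py equatorial, H2O equatorial; py axial, H2O equatorial.

4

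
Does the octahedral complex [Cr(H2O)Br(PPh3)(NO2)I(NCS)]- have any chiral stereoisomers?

yes

An octahedron has six vertices in three trans pairs; every non-trans pair is cis.
Exhaustive case analysis gives 15 geometric isomers.
Of these, 15 lack any improper symmetry element and so occur as enantiomeric pairs, giving 15 + 15 = 30 stereoisomers in total.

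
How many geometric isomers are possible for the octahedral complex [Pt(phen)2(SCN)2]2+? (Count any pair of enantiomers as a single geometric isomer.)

2

Each phen is bidentate and must span two cis positions.
The distinct arrangements are (2 in all): SCN trans; SCN cis (chiral).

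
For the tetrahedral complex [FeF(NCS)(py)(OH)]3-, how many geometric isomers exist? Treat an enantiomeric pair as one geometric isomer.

All four vertices of a tetrahedron are equivalent and mutually adjacent, so cis/trans isomerism cannot arise.
Only one geometric arrangement is possible; it has no improper symmetry element, so it exists as a pair of enantiomers (2 stereoisomers).

1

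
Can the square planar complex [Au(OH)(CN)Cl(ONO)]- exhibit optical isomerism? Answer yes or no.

no

The distinct arrangements are (3 in all): (CN/OH trans, Cl/ONO trans); (CN/ONO trans, Cl/OH trans); (CN/Cl trans, OH/ONO trans).
Each arrangement has an internal mirror plane or centre of symmetry, so none is chiral.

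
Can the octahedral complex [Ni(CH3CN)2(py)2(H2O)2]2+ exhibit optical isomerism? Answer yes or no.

There are 5 geometric isomers: CH3CN trans, py trans, H2O trans; CH3CN trans, py cis, H2O cis; CH3CN cis, py trans, H2O cis; CH3CN cis, py cis, H2O cis (chiral); CH3CN cis, py cis, H2O trans.
One of these lacks any improper symmetry element and so occurs as an enantiomeric pair, giving 5 + 1 = 6 stereoisomers in total.

yes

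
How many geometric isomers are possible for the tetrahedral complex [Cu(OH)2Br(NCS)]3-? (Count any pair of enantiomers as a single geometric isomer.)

Only one geometric arrangement is possible.

1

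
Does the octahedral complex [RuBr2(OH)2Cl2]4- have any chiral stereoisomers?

yes

The six octahedral sites form three mutually perpendicular trans pairs.
There are 5 geometric isomers: Br trans, OH trans, Cl trans; Br trans, OH cis, Cl cis; Br cis, OH trans, Cl cis; Br cis, OH cis, Cl cis (chiral); Br cis, OH cis, Cl trans.
One of these lacks any improper symmetry element and so occurs as an enantiomeric pair, giving 5 + 1 = 6 stereoisomers in total.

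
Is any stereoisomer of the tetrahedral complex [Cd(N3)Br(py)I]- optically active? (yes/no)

In a tetrahedral complex all four positions are equivalent and every pair of ligands is adjacent — there is no cis/trans distinction.
Only one geometric arrangement is possible; it has no improper symmetry element, so it exists as a pair of enantiomers (2 stereoisomers).

yes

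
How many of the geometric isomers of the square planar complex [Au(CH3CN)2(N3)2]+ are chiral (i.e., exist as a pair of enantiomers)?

In a square planar complex each vertex has one trans partner and two cis neighbours.
The distinct arrangements are (2 in all): CH3CN cis; CH3CN trans.
Each arrangement has an internal mirror plane or centre of symmetry, so none is chiral.

0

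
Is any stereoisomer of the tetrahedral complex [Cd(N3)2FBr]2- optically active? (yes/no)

no

In a tetrahedral complex all four positions are equivalent and every pair of ligands is adjacent — there is no cis/trans distinction.
Only one geometric arrangement is possible.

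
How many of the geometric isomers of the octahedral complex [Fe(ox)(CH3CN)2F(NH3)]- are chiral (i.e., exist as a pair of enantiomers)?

Each ox is bidentate and must span two cis positions.
The distinct arrangements are (4 in all): CH3CN trans; CH3CN cis (3 arrangements, 2 chiral).
Of these, 2 lack any improper symmetry element and so occur as enantiomeric pairs, giving 4 + 2 = 6 stereoisomers in total.

2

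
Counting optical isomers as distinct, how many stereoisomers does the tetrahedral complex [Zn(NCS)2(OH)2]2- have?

1

All four vertices of a tetrahedron are equivalent and mutually adjacent, so cis/trans isomerism cannot arise.
Only one geometric arrangement is possible.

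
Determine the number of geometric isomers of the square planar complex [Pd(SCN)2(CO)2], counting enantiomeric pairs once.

A square has two trans pairs of vertices; adjacent vertices are cis.
There are 2 geometric isomers: SCN cis; SCN trans.

2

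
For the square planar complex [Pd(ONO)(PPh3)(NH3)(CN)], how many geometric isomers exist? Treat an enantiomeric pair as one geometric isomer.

3

In a square planar complex each vertex has one trans partner and two cis neighbours.
Working through the distinct placements yields 3 geometric isomers: (CN/ONO trans, NH3/PPh3 trans); (CN/PPh3 trans, NH3/ONO trans); (CN/NH3 trans, ONO/PPh3 trans).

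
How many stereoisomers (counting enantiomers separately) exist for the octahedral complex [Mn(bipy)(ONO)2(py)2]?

The six octahedral sites form three mutually perpendicular trans pairs.
Each bipy is bidentate and must span two cis positions.
Systematic placement gives 3 geometric isomers: ONO trans, py cis; ONO cis, py trans; ONO cis, py cis (chiral).
One of these lacks any improper symmetry element and so occurs as an enantiomeric pair, giving 3 + 1 = 4 stereoisomers in total.

4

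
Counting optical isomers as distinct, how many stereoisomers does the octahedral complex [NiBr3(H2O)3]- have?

2

There are 2 geometric isomers: Br mer; Br fac.
Each arrangement has an internal mirror plane or centre of symmetry, so none is chiral.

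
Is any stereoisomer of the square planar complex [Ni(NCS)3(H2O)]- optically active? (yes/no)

no

Only one geometric arrangement is possible.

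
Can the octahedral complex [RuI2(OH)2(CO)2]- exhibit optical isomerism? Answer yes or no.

In an octahedral complex each vertex has one trans partner and four cis neighbours.
Systematic placement gives 5 geometric isomers: I trans, OH trans, CO trans; I cis, OH cis, CO trans; I cis, OH trans, CO cis; I cis, OH cis, CO cis (chiral); I trans, OH cis, CO cis.
One of these lacks any improper symmetry element and so occurs as an enantiomeric pair, giving 5 + 1 = 6 stereoisomers in total.

yes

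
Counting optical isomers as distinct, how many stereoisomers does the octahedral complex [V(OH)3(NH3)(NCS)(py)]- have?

An octahedron has six vertices in three trans pairs; every non-trans pair is cis.
Working through the distinct placements yields 4 geometric isomers: OH mer (3 arrangements); OH fac (chiral).
One of these lacks any improper symmetry element and so occurs as an enantiomeric pair, giving 4 + 1 = 5 stereoisomers in total.

5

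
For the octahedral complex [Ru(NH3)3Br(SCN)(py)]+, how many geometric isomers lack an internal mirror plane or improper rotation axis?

1

In an octahedral complex each vertex has one trans partner and four cis neighbours.
Working through the distinct placements yields 4 geometric isomers: NH3 mer (3 arrangements); NH3 fac (chiral).
One of these lacks any improper symmetry element and so occurs as an enantiomeric pair, giving 4 + 1 = 5 stereoisomers in total.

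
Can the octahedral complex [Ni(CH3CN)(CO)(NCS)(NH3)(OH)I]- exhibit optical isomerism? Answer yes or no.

yes

The six octahedral sites form three mutually perpendicular trans pairs.
Exhaustive case analysis gives 15 geometric isomers.
Of these, 15 lack any improper symmetry element and so occur as enantiomeric pairs, giving 15 + 15 = 30 stereoisomers in total.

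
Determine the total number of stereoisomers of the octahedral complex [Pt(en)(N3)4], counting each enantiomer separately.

1

Each en is bidentate and must span two cis positions.
Only one geometric arrangement is possible.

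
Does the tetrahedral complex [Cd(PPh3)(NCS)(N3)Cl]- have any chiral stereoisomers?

yes

In a tetrahedral complex all four positions are equivalent and every pair of ligands is adjacent — there is no cis/trans distinction.
Only one geometric arrangement is possible; it has no improper symmetry element, so it exists as a pair of enantiomers (2 stereoisomers).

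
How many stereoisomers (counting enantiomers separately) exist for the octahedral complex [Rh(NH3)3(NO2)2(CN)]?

3

In an octahedral complex each vertex has one trans partner and four cis neighbours.
Systematic placement gives 3 geometric isomers: NH3 mer, NO2 trans; NH3 fac, NO2 cis; NH3 mer, NO2 cis.
Each arrangement has an internal mirror plane or centre of symmetry, so none is chiral.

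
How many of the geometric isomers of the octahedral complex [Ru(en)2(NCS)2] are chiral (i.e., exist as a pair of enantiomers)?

Each en is bidentate and must span two cis positions.
There are 2 geometric isomers: NCS trans; NCS cis (chiral).
One of these lacks any improper symmetry element and so occurs as an enantiomeric pair, giving 2 + 1 = 3 stereoisomers in total.

1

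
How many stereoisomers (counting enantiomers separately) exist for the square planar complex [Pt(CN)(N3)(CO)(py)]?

3

Systematic placement gives 3 geometric isomers: (CN/N3 trans, CO/py trans); (CN/py trans, CO/N3 trans); (CN/CO trans, N3/py trans).
Each arrangement has an internal mirror plane or centre of symmetry, so none is chiral.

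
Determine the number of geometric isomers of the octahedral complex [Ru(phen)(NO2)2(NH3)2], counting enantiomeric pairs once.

3

Each phen is bidentate and must span two cis positions.
Working through the distinct placements yields 3 geometric isomers: NO2 cis, NH3 trans; NO2 cis, NH3 cis (chiral); NO2 trans, NH3 cis.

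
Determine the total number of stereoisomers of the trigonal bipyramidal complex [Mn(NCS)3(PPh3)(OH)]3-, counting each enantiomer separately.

4

In a trigonal bipyramid the two axial positions differ from the three equatorial ones.
Systematic placement gives 4 geometric isomers: PPh3 equatorial, OH equatorial; PPh3 equatorial, OH axial; PPh3 axial, OH equatorial; PPh3 axial, OH axial.
Each arrangement has an internal mirror plane or centre of symmetry, so none is chiral.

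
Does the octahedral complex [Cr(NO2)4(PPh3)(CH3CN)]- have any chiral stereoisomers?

There are 2 geometric isomers: PPh3 and CH3CN mutually cis; PPh3 and CH3CN mutually trans.
Each arrangement has an internal mirror plane or centre of symmetry, so none is chiral.

no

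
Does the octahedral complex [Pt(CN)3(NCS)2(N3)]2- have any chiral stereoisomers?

The six octahedral sites form three mutually perpendicular trans pairs.
Systematic placement gives 3 geometric isomers: CN mer, NCS trans; CN mer, NCS cis; CN fac, NCS cis.
Each arrangement has an internal mirror plane or centre of symmetry, so none is chiral.

no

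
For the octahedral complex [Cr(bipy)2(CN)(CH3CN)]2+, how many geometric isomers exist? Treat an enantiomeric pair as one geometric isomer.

2

The six octahedral sites form three mutually perpendicular trans pairs.
Each bipy is bidentate and must span two cis positions.
The distinct arrangements are (2 in all): CN and CH3CN mutually trans; CN and CH3CN mutually cis (chiral).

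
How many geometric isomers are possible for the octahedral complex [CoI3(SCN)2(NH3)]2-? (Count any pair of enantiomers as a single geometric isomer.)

The six octahedral sites form three mutually perpendicular trans pairs.
The distinct arrangements are (3 in all): I mer, SCN trans; I mer, SCN cis; I fac, SCN cis.

3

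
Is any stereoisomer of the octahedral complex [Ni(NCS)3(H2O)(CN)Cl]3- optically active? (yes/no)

The six octahedral sites form three mutually perpendicular trans pairs.
The distinct arrangements are (4 in all): NCS mer (3 arrangements); NCS fac (chiral).
One of these lacks any improper symmetry element and so occurs as an enantiomeric pair, giving 4 + 1 = 5 stereoisomers in total.

yes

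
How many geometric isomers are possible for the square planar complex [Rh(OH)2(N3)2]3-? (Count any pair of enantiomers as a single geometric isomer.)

2

A square has two trans pairs of vertices; adjacent vertices are cis.
Working through the distinct placements yields 2 geometric isomers: OH cis; OH trans.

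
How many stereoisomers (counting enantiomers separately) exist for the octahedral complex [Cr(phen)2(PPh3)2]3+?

The six octahedral sites form three mutually perpendicular trans pairs.
Each phen is bidentate and must span two cis positions.
The distinct arrangements are (2 in all): PPh3 trans; PPh3 cis (chiral).
One of these lacks any improper symmetry element and so occurs as an enantiomeric pair, giving 2 + 1 = 3 stereoisomers in total.

3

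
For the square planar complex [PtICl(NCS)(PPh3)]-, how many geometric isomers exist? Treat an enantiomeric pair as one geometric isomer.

3

Working through the distinct placements yields 3 geometric isomers: (Cl/NCS trans, I/PPh3 trans); (Cl/PPh3 trans, I/NCS trans); (Cl/I trans, NCS/PPh3 trans).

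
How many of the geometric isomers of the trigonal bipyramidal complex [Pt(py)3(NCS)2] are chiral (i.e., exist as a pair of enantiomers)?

Systematic placement gives 3 geometric isomers: NCS both axial; NCS one axial, one equatorial; NCS both equatorial.
Each arrangement has an internal mirror plane or centre of symmetry, so none is chiral.

0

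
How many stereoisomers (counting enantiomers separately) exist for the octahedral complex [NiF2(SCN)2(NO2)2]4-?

6

The six octahedral sites form three mutually perpendicular trans pairs.
There are 5 geometric isomers: F trans, SCN trans, NO2 trans; F trans, SCN cis, NO2 cis; F cis, SCN trans, NO2 cis; F cis, SCN cis, NO2 cis (chiral); F cis, SCN cis, NO2 trans.
One of these lacks any improper symmetry element and so occurs as an enantiomeric pair, giving 5 + 1 = 6 stereoisomers in total.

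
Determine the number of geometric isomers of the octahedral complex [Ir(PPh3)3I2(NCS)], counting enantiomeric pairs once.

3

An octahedron has six vertices in three trans pairs; every non-trans pair is cis.
The distinct arrangements are (3 in all): PPh3 mer, I trans; PPh3 mer, I cis; PPh3 fac, I cis.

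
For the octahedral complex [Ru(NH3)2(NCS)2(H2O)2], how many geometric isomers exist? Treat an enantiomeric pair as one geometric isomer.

5

In an octahedral complex each vertex has one trans partner and four cis neighbours.
Working through the distinct placements yields 5 geometric isomers: NH3 trans, NCS trans, H2O trans; NH3 cis, NCS cis, H2O trans; NH3 trans, NCS cis, H2O cis; NH3 cis, NCS cis, H2O cis (chiral); NH3 cis, NCS trans, H2O cis.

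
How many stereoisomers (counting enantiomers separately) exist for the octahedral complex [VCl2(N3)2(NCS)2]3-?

6

An octahedron has six vertices in three trans pairs; every non-trans pair is cis.
Working through the distinct placements yields 5 geometric isomers: Cl trans, N3 trans, NCS trans; Cl trans, N3 cis, NCS cis; Cl cis, N3 cis, NCS trans; Cl cis, N3 cis, NCS cis (chiral); Cl cis, N3 trans, NCS cis.
One of these lacks any improper symmetry element and so occurs as an enantiomeric pair, giving 5 + 1 = 6 stereoisomers in total.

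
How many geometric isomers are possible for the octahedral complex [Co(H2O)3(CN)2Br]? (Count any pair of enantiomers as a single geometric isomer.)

3

An octahedron has six vertices in three trans pairs; every non-trans pair is cis.
There are 3 geometric isomers: H2O mer, CN cis; H2O mer, CN trans; H2O fac, CN cis.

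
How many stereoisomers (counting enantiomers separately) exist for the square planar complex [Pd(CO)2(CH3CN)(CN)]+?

In a square planar complex each vertex has one trans partner and two cis neighbours.
There are 2 geometric isomers: CO cis; CO trans.
Each arrangement has an internal mirror plane or centre of symmetry, so none is chiral.

2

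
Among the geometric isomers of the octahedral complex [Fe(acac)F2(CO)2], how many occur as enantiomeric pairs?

The six octahedral sites form three mutually perpendicular trans pairs.
Each acac is bidentate and must span two cis positions.
Systematic placement gives 3 geometric isomers: F cis, CO trans; F cis, CO cis (chiral); F trans, CO cis.
One of these lacks any improper symmetry element and so occurs as an enantiomeric pair, giving 3 + 1 = 4 stereoisomers in total.

1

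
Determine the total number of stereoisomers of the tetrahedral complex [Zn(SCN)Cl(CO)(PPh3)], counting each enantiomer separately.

2

All four vertices of a tetrahedron are equivalent and mutually adjacent, so cis/trans isomerism cannot arise.
Only one geometric arrangement is possible; it has no improper symmetry element, so it exists as a pair of enantiomers (2 stereoisomers).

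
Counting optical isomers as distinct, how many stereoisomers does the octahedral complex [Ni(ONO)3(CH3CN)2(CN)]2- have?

3

The six octahedral sites form three mutually perpendicular trans pairs.
There are 3 geometric isomers: ONO mer, CH3CN trans; ONO mer, CH3CN cis; ONO fac, CH3CN cis.
Each arrangement has an internal mirror plane or centre of symmetry, so none is chiral.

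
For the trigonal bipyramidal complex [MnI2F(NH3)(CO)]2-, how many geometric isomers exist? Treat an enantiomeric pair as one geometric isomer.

In a trigonal bipyramid the two axial positions differ from the three equatorial ones.
Exhaustive case analysis gives 7 geometric isomers.

7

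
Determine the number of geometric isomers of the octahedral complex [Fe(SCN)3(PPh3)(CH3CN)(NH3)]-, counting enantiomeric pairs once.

Systematic placement gives 4 geometric isomers: SCN mer (3 arrangements); SCN fac (chiral).

4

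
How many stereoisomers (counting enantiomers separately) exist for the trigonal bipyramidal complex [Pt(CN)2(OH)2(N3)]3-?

6

In a trigonal bipyramid the two axial positions differ from the three equatorial ones.
Exhaustive case analysis gives 5 geometric isomers.
One of these lacks any improper symmetry element and so occurs as an enantiomeric pair, giving 5 + 1 = 6 stereoisomers in total.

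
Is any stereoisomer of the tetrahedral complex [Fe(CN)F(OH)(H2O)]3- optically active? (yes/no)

yes

All four vertices of a tetrahedron are equivalent and mutually adjacent, so cis/trans isomerism cannot arise.
Only one geometric arrangement is possible; it has no improper symmetry element, so it exists as a pair of enantiomers (2 stereoisomers).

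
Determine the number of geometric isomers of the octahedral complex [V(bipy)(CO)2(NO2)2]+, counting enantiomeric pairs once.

3

Each bipy is bidentate and must span two cis positions.
There are 3 geometric isomers: CO trans, NO2 cis; CO cis, NO2 cis (chiral); CO cis, NO2 trans.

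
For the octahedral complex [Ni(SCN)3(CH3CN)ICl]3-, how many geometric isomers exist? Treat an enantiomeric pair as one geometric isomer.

The six octahedral sites form three mutually perpendicular trans pairs.
There are 4 geometric isomers: SCN mer (3 arrangements); SCN fac (chiral).

4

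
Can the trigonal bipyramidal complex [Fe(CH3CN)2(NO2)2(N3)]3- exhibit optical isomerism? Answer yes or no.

yes

A trigonal bipyramid has two axial and three equatorial sites, which are chemically inequivalent.
Placing the ligands in turn and identifying arrangements related by rotation or reflection leaves 5 distinct geometric isomers.
One of these lacks any improper symmetry element and so occurs as an enantiomeric pair, giving 5 + 1 = 6 stereoisomers in total.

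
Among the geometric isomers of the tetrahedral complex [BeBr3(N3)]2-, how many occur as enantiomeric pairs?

0

All four vertices of a tetrahedron are equivalent and mutually adjacent, so cis/trans isomerism cannot arise.
Only one geometric arrangement is possible.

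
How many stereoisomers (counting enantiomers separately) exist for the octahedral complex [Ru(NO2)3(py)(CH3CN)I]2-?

5

In an octahedral complex each vertex has one trans partner and four cis neighbours.
Systematic placement gives 4 geometric isomers: NO2 mer (3 arrangements); NO2 fac (chiral).
One of these lacks any improper symmetry element and so occurs as an enantiomeric pair, giving 4 + 1 = 5 stereoisomers in total.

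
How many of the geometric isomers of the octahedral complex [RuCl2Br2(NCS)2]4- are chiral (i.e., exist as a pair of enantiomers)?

In an octahedral complex each vertex has one trans partner and four cis neighbours.
There are 5 geometric isomers: Cl trans, Br trans, NCS trans; Cl cis, Br trans, NCS cis; Cl cis, Br cis, NCS trans; Cl cis, Br cis, NCS cis (chiral); Cl trans, Br cis, NCS cis.
One of these lacks any improper symmetry element and so occurs as an enantiomeric pair, giving 5 + 1 = 6 stereoisomers in total.

1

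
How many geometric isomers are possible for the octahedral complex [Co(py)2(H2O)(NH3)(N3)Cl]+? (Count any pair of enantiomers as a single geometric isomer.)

9

Systematic enumeration (placing each ligand type in turn and discarding arrangements equivalent by rotation or reflection) gives 9 geometric isomers.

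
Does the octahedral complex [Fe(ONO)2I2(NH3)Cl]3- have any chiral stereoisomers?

The six octahedral sites form three mutually perpendicular trans pairs.
Working through the distinct placements yields 6 geometric isomers: ONO trans, I cis; ONO cis, I cis (3 arrangements, 2 chiral); ONO trans, I trans; ONO cis, I trans.
Of these, 2 lack any improper symmetry element and so occur as enantiomeric pairs, giving 6 + 2 = 8 stereoisomers in total.

yes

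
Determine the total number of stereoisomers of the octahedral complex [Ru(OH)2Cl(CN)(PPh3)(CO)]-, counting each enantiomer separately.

15

The six octahedral sites form three mutually perpendicular trans pairs.
Systematic enumeration (placing each ligand type in turn and discarding arrangements equivalent by rotation or reflection) gives 9 geometric isomers.
Of these, 6 lack any improper symmetry element and so occur as enantiomeric pairs, giving 9 + 6 = 15 stereoisomers in total.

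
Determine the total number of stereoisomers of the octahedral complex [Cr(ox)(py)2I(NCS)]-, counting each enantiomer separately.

6

In an octahedral complex each vertex has one trans partner and four cis neighbours.
Each ox is bidentate and must span two cis positions.
The distinct arrangements are (4 in all): py cis (3 arrangements, 2 chiral); py trans.
Of these, 2 lack any improper symmetry element and so occur as enantiomeric pairs, giving 4 + 2 = 6 stereoisomers in total.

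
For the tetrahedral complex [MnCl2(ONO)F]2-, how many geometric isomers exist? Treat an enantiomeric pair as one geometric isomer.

Only one geometric arrangement is possible.

1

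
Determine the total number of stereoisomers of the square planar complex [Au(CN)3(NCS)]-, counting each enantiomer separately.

In a square planar complex each vertex has one trans partner and two cis neighbours.
Only one geometric arrangement is possible.

1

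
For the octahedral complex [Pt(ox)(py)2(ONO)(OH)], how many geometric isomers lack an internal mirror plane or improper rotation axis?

2

In an octahedral complex each vertex has one trans partner and four cis neighbours.
Each ox is bidentate and must span two cis positions.
The distinct arrangements are (4 in all): py cis (3 arrangements, 2 chiral); py trans.
Of these, 2 lack any improper symmetry element and so occur as enantiomeric pairs, giving 4 + 2 = 6 stereoisomers in total.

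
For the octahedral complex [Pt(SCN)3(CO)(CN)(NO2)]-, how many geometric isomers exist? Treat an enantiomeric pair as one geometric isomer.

4

In an octahedral complex each vertex has one trans partner and four cis neighbours.
There are 4 geometric isomers: SCN mer (3 arrangements); SCN fac (chiral).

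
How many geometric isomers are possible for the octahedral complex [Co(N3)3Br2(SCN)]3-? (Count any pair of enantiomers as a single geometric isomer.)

An octahedron has six vertices in three trans pairs; every non-trans pair is cis.
There are 3 geometric isomers: N3 mer, Br trans; N3 fac, Br cis; N3 mer, Br cis.

3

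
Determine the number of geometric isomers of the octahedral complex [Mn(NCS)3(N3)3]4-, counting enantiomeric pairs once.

2

An octahedron has six vertices in three trans pairs; every non-trans pair is cis.
The distinct arrangements are (2 in all): NCS mer; NCS fac.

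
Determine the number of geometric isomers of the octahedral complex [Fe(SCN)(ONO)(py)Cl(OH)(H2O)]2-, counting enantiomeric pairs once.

15

Systematic enumeration (placing each ligand type in turn and discarding arrangements equivalent by rotation or reflection) gives 15 geometric isomers.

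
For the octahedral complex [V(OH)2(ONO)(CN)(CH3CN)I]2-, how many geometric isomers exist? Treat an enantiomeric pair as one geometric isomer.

An octahedron has six vertices in three trans pairs; every non-trans pair is cis.
Systematic enumeration (placing each ligand type in turn and discarding arrangements equivalent by rotation or reflection) gives 9 geometric isomers.

9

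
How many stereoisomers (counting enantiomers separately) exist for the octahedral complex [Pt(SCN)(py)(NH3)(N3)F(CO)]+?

An octahedron has six vertices in three trans pairs; every non-trans pair is cis.
Placing the ligands in turn and identifying arrangements related by rotation or reflection leaves 15 distinct geometric isomers.
Of these, 15 lack any improper symmetry element and so occur as enantiomeric pairs, giving 15 + 15 = 30 stereoisomers in total.

30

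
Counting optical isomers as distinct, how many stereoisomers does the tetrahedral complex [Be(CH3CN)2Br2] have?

Only one geometric arrangement is possible.

1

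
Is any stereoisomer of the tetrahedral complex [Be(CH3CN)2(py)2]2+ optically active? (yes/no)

In a tetrahedral complex all four positions are equivalent and every pair of ligands is adjacent — there is no cis/trans distinction.
Only one geometric arrangement is possible.

no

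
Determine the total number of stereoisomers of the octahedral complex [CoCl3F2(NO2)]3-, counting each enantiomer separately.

3

An octahedron has six vertices in three trans pairs; every non-trans pair is cis.
Systematic placement gives 3 geometric isomers: Cl mer, F cis; Cl mer, F trans; Cl fac, F cis.
Each arrangement has an internal mirror plane or centre of symmetry, so none is chiral.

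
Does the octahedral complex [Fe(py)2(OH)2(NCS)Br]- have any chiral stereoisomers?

yes

The six octahedral sites form three mutually perpendicular trans pairs.
Working through the distinct placements yields 6 geometric isomers: py trans, OH trans; py cis, OH cis (3 arrangements, 2 chiral); py trans, OH cis; py cis, OH trans.
Of these, 2 lack any improper symmetry element and so occur as enantiomeric pairs, giving 6 + 2 = 8 stereoisomers in total.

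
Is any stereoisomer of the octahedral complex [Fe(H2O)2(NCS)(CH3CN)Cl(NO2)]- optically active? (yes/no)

In an octahedral complex each vertex has one trans partner and four cis neighbours.
Exhaustive case analysis gives 9 geometric isomers.
Of these, 6 lack any improper symmetry element and so occur as enantiomeric pairs, giving 9 + 6 = 15 stereoisomers in total.

yes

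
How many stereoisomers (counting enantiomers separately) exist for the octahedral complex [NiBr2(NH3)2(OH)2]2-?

6

The distinct arrangements are (5 in all): Br trans, NH3 trans, OH trans; Br trans, NH3 cis, OH cis; Br cis, NH3 cis, OH trans; Br cis, NH3 cis, OH cis (chiral); Br cis, NH3 trans, OH cis.
One of these lacks any improper symmetry element and so occurs as an enantiomeric pair, giving 5 + 1 = 6 stereoisomers in total.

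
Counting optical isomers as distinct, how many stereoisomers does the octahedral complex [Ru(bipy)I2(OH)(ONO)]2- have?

6

An octahedron has six vertices in three trans pairs; every non-trans pair is cis.
Each bipy is bidentate and must span two cis positions.
Systematic placement gives 4 geometric isomers: I trans; I cis (3 arrangements, 2 chiral).
Of these, 2 lack any improper symmetry element and so occur as enantiomeric pairs, giving 4 + 2 = 6 stereoisomers in total.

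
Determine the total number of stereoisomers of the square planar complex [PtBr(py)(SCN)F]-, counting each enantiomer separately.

3

A square has two trans pairs of vertices; adjacent vertices are cis.
Working through the distinct placements yields 3 geometric isomers: (Br/SCN trans, F/py trans); (Br/py trans, F/SCN trans); (Br/F trans, SCN/py trans).
Each arrangement has an internal mirror plane or centre of symmetry, so none is chiral.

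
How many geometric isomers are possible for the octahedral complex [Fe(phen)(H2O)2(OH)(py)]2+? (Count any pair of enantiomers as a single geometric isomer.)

4

In an octahedral complex each vertex has one trans partner and four cis neighbours.
Each phen is bidentate and must span two cis positions.
Systematic placement gives 4 geometric isomers: H2O trans; H2O cis (3 arrangements, 2 chiral).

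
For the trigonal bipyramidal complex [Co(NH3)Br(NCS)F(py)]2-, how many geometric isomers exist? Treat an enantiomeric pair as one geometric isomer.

A trigonal bipyramid has two axial and three equatorial sites, which are chemically inequivalent.
Placing the ligands in turn and identifying arrangements related by rotation or reflection leaves 10 distinct geometric isomers.

10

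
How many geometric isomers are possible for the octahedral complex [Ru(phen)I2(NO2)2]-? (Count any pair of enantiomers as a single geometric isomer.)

Each phen is bidentate and must span two cis positions.
Working through the distinct placements yields 3 geometric isomers: I trans, NO2 cis; I cis, NO2 cis (chiral); I cis, NO2 trans.

3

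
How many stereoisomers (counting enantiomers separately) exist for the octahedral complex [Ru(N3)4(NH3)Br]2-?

The six octahedral sites form three mutually perpendicular trans pairs.
Systematic placement gives 2 geometric isomers: NH3 and Br mutually cis; NH3 and Br mutually trans.
Each arrangement has an internal mirror plane or centre of symmetry, so none is chiral.

2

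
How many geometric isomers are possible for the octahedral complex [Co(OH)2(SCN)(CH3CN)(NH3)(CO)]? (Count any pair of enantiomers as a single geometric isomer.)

In an octahedral complex each vertex has one trans partner and four cis neighbours.
Systematic enumeration (placing each ligand type in turn and discarding arrangements equivalent by rotation or reflection) gives 9 geometric isomers.

9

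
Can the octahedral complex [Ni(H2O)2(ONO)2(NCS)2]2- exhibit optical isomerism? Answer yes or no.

yes

An octahedron has six vertices in three trans pairs; every non-trans pair is cis.
Systematic placement gives 5 geometric isomers: H2O trans, ONO trans, NCS trans; H2O trans, ONO cis, NCS cis; H2O cis, ONO trans, NCS cis; H2O cis, ONO cis, NCS cis (chiral); H2O cis, ONO cis, NCS trans.
One of these lacks any improper symmetry element and so occurs as an enantiomeric pair, giving 5 + 1 = 6 stereoisomers in total.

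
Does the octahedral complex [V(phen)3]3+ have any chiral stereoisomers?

yes

The six octahedral sites form three mutually perpendicular trans pairs.
Each phen is bidentate and must span two cis positions.
Only one geometric arrangement is possible; it has no improper symmetry element, so it exists as a pair of enantiomers (2 stereoisomers).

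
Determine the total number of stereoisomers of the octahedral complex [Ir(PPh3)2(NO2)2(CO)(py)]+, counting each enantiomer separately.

In an octahedral complex each vertex has one trans partner and four cis neighbours.
There are 6 geometric isomers: PPh3 cis, NO2 cis (3 arrangements, 2 chiral); PPh3 trans, NO2 cis; PPh3 cis, NO2 trans; PPh3 trans, NO2 trans.
Of these, 2 lack any improper symmetry element and so occur as enantiomeric pairs, giving 6 + 2 = 8 stereoisomers in total.

8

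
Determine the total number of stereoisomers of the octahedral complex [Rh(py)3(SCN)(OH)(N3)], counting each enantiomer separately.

5

The six octahedral sites form three mutually perpendicular trans pairs.
Systematic placement gives 4 geometric isomers: py mer (3 arrangements); py fac (chiral).
One of these lacks any improper symmetry element and so occurs as an enantiomeric pair, giving 4 + 1 = 5 stereoisomers in total.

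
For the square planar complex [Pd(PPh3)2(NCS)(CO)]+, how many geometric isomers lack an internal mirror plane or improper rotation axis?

A square has two trans pairs of vertices; adjacent vertices are cis.
Working through the distinct placements yields 2 geometric isomers: PPh3 cis; PPh3 trans.
Each arrangement has an internal mirror plane or centre of symmetry, so none is chiral.

0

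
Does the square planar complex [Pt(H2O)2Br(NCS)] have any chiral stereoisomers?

A square has two trans pairs of vertices; adjacent vertices are cis.
Systematic placement gives 2 geometric isomers: H2O cis; H2O trans.
Each arrangement has an internal mirror plane or centre of symmetry, so none is chiral.

no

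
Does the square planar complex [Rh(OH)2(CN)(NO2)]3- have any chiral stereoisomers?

In a square planar complex each vertex has one trans partner and two cis neighbours.
Systematic placement gives 2 geometric isomers: OH cis; OH trans.
Each arrangement has an internal mirror plane or centre of symmetry, so none is chiral.

no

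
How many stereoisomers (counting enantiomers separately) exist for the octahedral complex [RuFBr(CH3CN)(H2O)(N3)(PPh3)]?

30

The six octahedral sites form three mutually perpendicular trans pairs.
Placing the ligands in turn and identifying arrangements related by rotation or reflection leaves 15 distinct geometric isomers.
Of these, 15 lack any improper symmetry element and so occur as enantiomeric pairs, giving 15 + 15 = 30 stereoisomers in total.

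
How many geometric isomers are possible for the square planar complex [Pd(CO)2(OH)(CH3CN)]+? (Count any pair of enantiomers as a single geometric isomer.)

In a square planar complex each vertex has one trans partner and two cis neighbours.
The distinct arrangements are (2 in all): CO cis; CO trans.

2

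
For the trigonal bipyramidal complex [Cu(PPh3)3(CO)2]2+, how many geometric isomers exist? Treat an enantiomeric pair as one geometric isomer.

3

In a trigonal bipyramid the two axial positions differ from the three equatorial ones.
The distinct arrangements are (3 in all): CO both axial; CO one axial, one equatorial; CO both equatorial.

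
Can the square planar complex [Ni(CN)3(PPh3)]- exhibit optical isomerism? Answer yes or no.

no

A square has two trans pairs of vertices; adjacent vertices are cis.
Only one geometric arrangement is possible.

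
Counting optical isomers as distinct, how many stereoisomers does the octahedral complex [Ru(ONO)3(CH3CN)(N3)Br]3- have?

Systematic placement gives 4 geometric isomers: ONO mer (3 arrangements); ONO fac (chiral).
One of these lacks any improper symmetry element and so occurs as an enantiomeric pair, giving 4 + 1 = 5 stereoisomers in total.

5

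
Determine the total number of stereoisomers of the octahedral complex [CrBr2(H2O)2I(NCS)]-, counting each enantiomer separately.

An octahedron has six vertices in three trans pairs; every non-trans pair is cis.
There are 6 geometric isomers: Br trans, H2O trans; Br trans, H2O cis; Br cis, H2O cis (3 arrangements, 2 chiral); Br cis, H2O trans.
Of these, 2 lack any improper symmetry element and so occur as enantiomeric pairs, giving 6 + 2 = 8 stereoisomers in total.

8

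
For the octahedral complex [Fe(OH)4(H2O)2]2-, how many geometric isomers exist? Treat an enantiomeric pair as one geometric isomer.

The six octahedral sites form three mutually perpendicular trans pairs.
Systematic placement gives 2 geometric isomers: H2O trans; H2O cis.

2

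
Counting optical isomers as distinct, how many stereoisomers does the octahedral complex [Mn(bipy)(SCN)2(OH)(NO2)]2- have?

6

The six octahedral sites form three mutually perpendicular trans pairs.
Each bipy is bidentate and must span two cis positions.
The distinct arrangements are (4 in all): SCN cis (3 arrangements, 2 chiral); SCN trans.
Of these, 2 lack any improper symmetry element and so occur as enantiomeric pairs, giving 4 + 2 = 6 stereoisomers in total.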